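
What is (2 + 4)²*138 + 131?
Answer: 5099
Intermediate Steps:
(2 + 4)²*138 + 131 = 6²*138 + 131 = 36*138 + 131 = 4968 + 131 = 5099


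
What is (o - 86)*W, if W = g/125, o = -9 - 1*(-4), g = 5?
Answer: -91/25 ≈ -3.6400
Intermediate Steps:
o = -5 (o = -9 + 4 = -5)
W = 1/25 (W = 5/125 = 5*(1/125) = 1/25 ≈ 0.040000)
(o - 86)*W = (-5 - 86)*(1/25) = -91*1/25 = -91/25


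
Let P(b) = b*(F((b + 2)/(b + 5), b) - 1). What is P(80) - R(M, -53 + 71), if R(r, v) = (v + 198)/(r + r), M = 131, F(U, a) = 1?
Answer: -108/131 ≈ -0.82443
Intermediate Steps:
P(b) = 0 (P(b) = b*(1 - 1) = b*0 = 0)
R(r, v) = (198 + v)/(2*r) (R(r, v) = (198 + v)/((2*r)) = (198 + v)*(1/(2*r)) = (198 + v)/(2*r))
P(80) - R(M, -53 + 71) = 0 - (198 + (-53 + 71))/(2*131) = 0 - (198 + 18)/(2*131) = 0 - 216/(2*131) = 0 - 1*108/131 = 0 - 108/131 = -108/131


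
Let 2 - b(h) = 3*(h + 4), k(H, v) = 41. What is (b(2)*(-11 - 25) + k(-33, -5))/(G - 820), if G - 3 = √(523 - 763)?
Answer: -504089/667729 - 2468*I*√15/667729 ≈ -0.75493 - 0.014315*I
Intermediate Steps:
b(h) = -10 - 3*h (b(h) = 2 - 3*(h + 4) = 2 - 3*(4 + h) = 2 - (12 + 3*h) = 2 + (-12 - 3*h) = -10 - 3*h)
G = 3 + 4*I*√15 (G = 3 + √(523 - 763) = 3 + √(-240) = 3 + 4*I*√15 ≈ 3.0 + 15.492*I)
(b(2)*(-11 - 25) + k(-33, -5))/(G - 820) = ((-10 - 3*2)*(-11 - 25) + 41)/((3 + 4*I*√15) - 820) = ((-10 - 6)*(-36) + 41)/(-817 + 4*I*√15) = (-16*(-36) + 41)/(-817 + 4*I*√15) = (576 + 41)/(-817 + 4*I*√15) = 617/(-817 + 4*I*√15)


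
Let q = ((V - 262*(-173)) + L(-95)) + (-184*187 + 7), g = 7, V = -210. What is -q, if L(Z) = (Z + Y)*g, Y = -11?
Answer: -9973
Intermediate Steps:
L(Z) = -77 + 7*Z (L(Z) = (Z - 11)*7 = (-11 + Z)*7 = -77 + 7*Z)
q = 9973 (q = ((-210 - 262*(-173)) + (-77 + 7*(-95))) + (-184*187 + 7) = ((-210 + 45326) + (-77 - 665)) + (-34408 + 7) = (45116 - 742) - 34401 = 44374 - 34401 = 9973)
-q = -1*9973 = -9973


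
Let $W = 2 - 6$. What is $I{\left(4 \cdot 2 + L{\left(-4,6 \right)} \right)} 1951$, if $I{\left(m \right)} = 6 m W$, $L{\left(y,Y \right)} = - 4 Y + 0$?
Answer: $749184$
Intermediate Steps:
$W = -4$ ($W = 2 - 6 = -4$)
$L{\left(y,Y \right)} = - 4 Y$
$I{\left(m \right)} = - 24 m$ ($I{\left(m \right)} = 6 m \left(-4\right) = - 24 m$)
$I{\left(4 \cdot 2 + L{\left(-4,6 \right)} \right)} 1951 = - 24 \left(4 \cdot 2 - 24\right) 1951 = - 24 \left(8 - 24\right) 1951 = \left(-24\right) \left(-16\right) 1951 = 384 \cdot 1951 = 749184$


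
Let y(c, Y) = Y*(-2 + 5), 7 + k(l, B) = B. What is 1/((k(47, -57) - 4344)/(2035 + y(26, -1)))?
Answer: -254/551 ≈ -0.46098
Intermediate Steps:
k(l, B) = -7 + B
y(c, Y) = 3*Y (y(c, Y) = Y*3 = 3*Y)
1/((k(47, -57) - 4344)/(2035 + y(26, -1))) = 1/(((-7 - 57) - 4344)/(2035 + 3*(-1))) = 1/((-64 - 4344)/(2035 - 3)) = 1/(-4408/2032) = 1/(-4408*1/2032) = 1/(-551/254) = -254/551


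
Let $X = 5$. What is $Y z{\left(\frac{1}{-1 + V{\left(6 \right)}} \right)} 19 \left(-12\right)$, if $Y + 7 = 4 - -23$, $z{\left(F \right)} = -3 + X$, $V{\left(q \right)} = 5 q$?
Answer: $-9120$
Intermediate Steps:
$z{\left(F \right)} = 2$ ($z{\left(F \right)} = -3 + 5 = 2$)
$Y = 20$ ($Y = -7 + \left(4 - -23\right) = -7 + \left(4 + 23\right) = -7 + 27 = 20$)
$Y z{\left(\frac{1}{-1 + V{\left(6 \right)}} \right)} 19 \left(-12\right) = 20 \cdot 2 \cdot 19 \left(-12\right) = 20 \cdot 38 \left(-12\right) = 20 \left(-456\right) = -9120$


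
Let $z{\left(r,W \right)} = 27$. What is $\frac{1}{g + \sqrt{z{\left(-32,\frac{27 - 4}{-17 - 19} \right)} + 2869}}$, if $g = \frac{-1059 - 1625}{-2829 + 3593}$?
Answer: $\frac{128161}{105198735} + \frac{145924 \sqrt{181}}{105198735} \approx 0.01988$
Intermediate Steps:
$g = - \frac{671}{191}$ ($g = - \frac{2684}{764} = \left(-2684\right) \frac{1}{764} = - \frac{671}{191} \approx -3.5131$)
$\frac{1}{g + \sqrt{z{\left(-32,\frac{27 - 4}{-17 - 19} \right)} + 2869}} = \frac{1}{- \frac{671}{191} + \sqrt{27 + 2869}} = \frac{1}{- \frac{671}{191} + \sqrt{2896}} = \frac{1}{- \frac{671}{191} + 4 \sqrt{181}}$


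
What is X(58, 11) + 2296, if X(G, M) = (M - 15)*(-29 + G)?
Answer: 2180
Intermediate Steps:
X(G, M) = (-29 + G)*(-15 + M) (X(G, M) = (-15 + M)*(-29 + G) = (-29 + G)*(-15 + M))
X(58, 11) + 2296 = (435 - 29*11 - 15*58 + 58*11) + 2296 = (435 - 319 - 870 + 638) + 2296 = -116 + 2296 = 2180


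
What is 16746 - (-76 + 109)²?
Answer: 15657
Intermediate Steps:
16746 - (-76 + 109)² = 16746 - 1*33² = 16746 - 1*1089 = 16746 - 1089 = 15657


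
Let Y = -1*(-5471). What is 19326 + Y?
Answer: 24797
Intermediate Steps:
Y = 5471
19326 + Y = 19326 + 5471 = 24797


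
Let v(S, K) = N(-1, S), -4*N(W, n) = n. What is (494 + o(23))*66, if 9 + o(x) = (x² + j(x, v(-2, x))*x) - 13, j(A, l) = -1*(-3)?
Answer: 70620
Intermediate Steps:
N(W, n) = -n/4
v(S, K) = -S/4
j(A, l) = 3
o(x) = -22 + x² + 3*x (o(x) = -9 + ((x² + 3*x) - 13) = -9 + (-13 + x² + 3*x) = -22 + x² + 3*x)
(494 + o(23))*66 = (494 + (-22 + 23² + 3*23))*66 = (494 + (-22 + 529 + 69))*66 = (494 + 576)*66 = 1070*66 = 70620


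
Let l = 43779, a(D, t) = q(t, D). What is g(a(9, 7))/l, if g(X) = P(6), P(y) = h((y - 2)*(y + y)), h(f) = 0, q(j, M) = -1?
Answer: 0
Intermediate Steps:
a(D, t) = -1
P(y) = 0
g(X) = 0
g(a(9, 7))/l = 0/43779 = 0*(1/43779) = 0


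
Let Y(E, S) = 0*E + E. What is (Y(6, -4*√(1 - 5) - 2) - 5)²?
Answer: 1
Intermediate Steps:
Y(E, S) = E (Y(E, S) = 0 + E = E)
(Y(6, -4*√(1 - 5) - 2) - 5)² = (6 - 5)² = 1² = 1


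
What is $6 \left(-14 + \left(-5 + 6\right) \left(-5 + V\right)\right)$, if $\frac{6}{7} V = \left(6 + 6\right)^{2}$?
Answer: $894$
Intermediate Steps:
$V = 168$ ($V = \frac{7 \left(6 + 6\right)^{2}}{6} = \frac{7 \cdot 12^{2}}{6} = \frac{7}{6} \cdot 144 = 168$)
$6 \left(-14 + \left(-5 + 6\right) \left(-5 + V\right)\right) = 6 \left(-14 + \left(-5 + 6\right) \left(-5 + 168\right)\right) = 6 \left(-14 + 1 \cdot 163\right) = 6 \left(-14 + 163\right) = 6 \cdot 149 = 894$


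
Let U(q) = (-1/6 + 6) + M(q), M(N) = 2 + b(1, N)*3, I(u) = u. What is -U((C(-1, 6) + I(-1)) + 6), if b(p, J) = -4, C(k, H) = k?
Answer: 25/6 ≈ 4.1667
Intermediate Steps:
M(N) = -10 (M(N) = 2 - 4*3 = 2 - 12 = -10)
U(q) = -25/6 (U(q) = (-1/6 + 6) - 10 = (-1*⅙ + 6) - 10 = (-⅙ + 6) - 10 = 35/6 - 10 = -25/6)
-U((C(-1, 6) + I(-1)) + 6) = -1*(-25/6) = 25/6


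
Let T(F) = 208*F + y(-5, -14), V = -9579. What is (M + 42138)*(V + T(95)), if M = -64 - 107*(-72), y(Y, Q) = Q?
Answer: 506092926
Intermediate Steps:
T(F) = -14 + 208*F (T(F) = 208*F - 14 = -14 + 208*F)
M = 7640 (M = -64 + 7704 = 7640)
(M + 42138)*(V + T(95)) = (7640 + 42138)*(-9579 + (-14 + 208*95)) = 49778*(-9579 + (-14 + 19760)) = 49778*(-9579 + 19746) = 49778*10167 = 506092926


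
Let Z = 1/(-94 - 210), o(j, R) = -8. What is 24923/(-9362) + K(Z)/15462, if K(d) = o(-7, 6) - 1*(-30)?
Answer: -192576731/72377622 ≈ -2.6607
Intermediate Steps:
Z = -1/304 (Z = 1/(-304) = -1/304 ≈ -0.0032895)
K(d) = 22 (K(d) = -8 - 1*(-30) = -8 + 30 = 22)
24923/(-9362) + K(Z)/15462 = 24923/(-9362) + 22/15462 = 24923*(-1/9362) + 22*(1/15462) = -24923/9362 + 11/7731 = -192576731/72377622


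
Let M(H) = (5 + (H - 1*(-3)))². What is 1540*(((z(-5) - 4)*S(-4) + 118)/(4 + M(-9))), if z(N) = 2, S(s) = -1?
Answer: 36960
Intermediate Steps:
M(H) = (8 + H)² (M(H) = (5 + (H + 3))² = (5 + (3 + H))² = (8 + H)²)
1540*(((z(-5) - 4)*S(-4) + 118)/(4 + M(-9))) = 1540*(((2 - 4)*(-1) + 118)/(4 + (8 - 9)²)) = 1540*((-2*(-1) + 118)/(4 + (-1)²)) = 1540*((2 + 118)/(4 + 1)) = 1540*(120/5) = 1540*(120*(⅕)) = 1540*24 = 36960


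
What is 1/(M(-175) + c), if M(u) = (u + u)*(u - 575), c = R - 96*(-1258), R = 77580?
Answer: 1/460848 ≈ 2.1699e-6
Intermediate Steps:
c = 198348 (c = 77580 - 96*(-1258) = 77580 - 1*(-120768) = 77580 + 120768 = 198348)
M(u) = 2*u*(-575 + u) (M(u) = (2*u)*(-575 + u) = 2*u*(-575 + u))
1/(M(-175) + c) = 1/(2*(-175)*(-575 - 175) + 198348) = 1/(2*(-175)*(-750) + 198348) = 1/(262500 + 198348) = 1/460848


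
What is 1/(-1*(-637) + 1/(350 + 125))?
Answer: 475/302576 ≈ 0.0015699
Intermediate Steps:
1/(-1*(-637) + 1/(350 + 125)) = 1/(637 + 1/475) = 1/(302576/475) = 475/302576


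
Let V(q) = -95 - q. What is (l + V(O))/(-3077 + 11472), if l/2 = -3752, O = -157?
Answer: -7442/8395 ≈ -0.88648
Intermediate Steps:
l = -7504 (l = 2*(-3752) = -7504)
(l + V(O))/(-3077 + 11472) = (-7504 + (-95 - 1*(-157)))/(-3077 + 11472) = (-7504 + (-95 + 157))/8395 = (-7504 + 62)*(1/8395) = -7442*1/8395 = -7442/8395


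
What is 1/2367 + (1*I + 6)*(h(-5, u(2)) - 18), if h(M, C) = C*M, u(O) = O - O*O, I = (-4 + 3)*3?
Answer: -56807/2367 ≈ -24.000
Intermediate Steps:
I = -3 (I = -1*3 = -3)
u(O) = O - O²
1/2367 + (1*I + 6)*(h(-5, u(2)) - 18) = 1/2367 + (1*(-3) + 6)*((2*(1 - 1*2))*(-5) - 18) = 1/2367 + (-3 + 6)*((2*(1 - 2))*(-5) - 18) = 1/2367 + 3*((2*(-1))*(-5) - 18) = 1/2367 + 3*(-2*(-5) - 18) = 1/2367 + 3*(10 - 18) = 1/2367 + 3*(-8) = 1/2367 - 24 = -56807/2367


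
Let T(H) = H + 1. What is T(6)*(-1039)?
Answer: -7273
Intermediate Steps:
T(H) = 1 + H
T(6)*(-1039) = (1 + 6)*(-1039) = 7*(-1039) = -7273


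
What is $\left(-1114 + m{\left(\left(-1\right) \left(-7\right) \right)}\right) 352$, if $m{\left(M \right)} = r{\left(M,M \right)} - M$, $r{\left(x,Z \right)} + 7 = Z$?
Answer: $-394592$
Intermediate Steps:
$r{\left(x,Z \right)} = -7 + Z$
$m{\left(M \right)} = -7$ ($m{\left(M \right)} = \left(-7 + M\right) - M = -7$)
$\left(-1114 + m{\left(\left(-1\right) \left(-7\right) \right)}\right) 352 = \left(-1114 - 7\right) 352 = \left(-1121\right) 352 = -394592$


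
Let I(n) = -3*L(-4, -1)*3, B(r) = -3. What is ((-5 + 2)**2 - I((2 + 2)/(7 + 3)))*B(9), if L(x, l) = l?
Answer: 0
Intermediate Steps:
I(n) = 9 (I(n) = -3*(-1)*3 = 3*3 = 9)
((-5 + 2)**2 - I((2 + 2)/(7 + 3)))*B(9) = ((-5 + 2)**2 - 1*9)*(-3) = ((-3)**2 - 9)*(-3) = (9 - 9)*(-3) = 0*(-3) = 0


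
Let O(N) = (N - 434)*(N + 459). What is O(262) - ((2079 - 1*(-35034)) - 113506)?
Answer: -47619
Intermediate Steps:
O(N) = (-434 + N)*(459 + N)
O(262) - ((2079 - 1*(-35034)) - 113506) = (-199206 + 262**2 + 25*262) - ((2079 - 1*(-35034)) - 113506) = (-199206 + 68644 + 6550) - ((2079 + 35034) - 113506) = -124012 - (37113 - 113506) = -124012 - 1*(-76393) = -124012 + 76393 = -47619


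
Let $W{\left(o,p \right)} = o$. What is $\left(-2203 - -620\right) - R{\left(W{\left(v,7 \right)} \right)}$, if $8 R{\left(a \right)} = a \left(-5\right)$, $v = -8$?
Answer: $-1588$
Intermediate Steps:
$R{\left(a \right)} = - \frac{5 a}{8}$ ($R{\left(a \right)} = \frac{a \left(-5\right)}{8} = \frac{\left(-5\right) a}{8} = - \frac{5 a}{8}$)
$\left(-2203 - -620\right) - R{\left(W{\left(v,7 \right)} \right)} = \left(-2203 - -620\right) - \left(- \frac{5}{8}\right) \left(-8\right) = \left(-2203 + 620\right) - 5 = -1583 - 5 = -1588$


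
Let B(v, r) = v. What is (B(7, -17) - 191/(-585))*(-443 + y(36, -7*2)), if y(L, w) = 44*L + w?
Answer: 4830322/585 ≈ 8257.0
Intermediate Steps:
y(L, w) = w + 44*L
(B(7, -17) - 191/(-585))*(-443 + y(36, -7*2)) = (7 - 191/(-585))*(-443 + (-7*2 + 44*36)) = (7 - 191*(-1/585))*(-443 + (-14 + 1584)) = (7 + 191/585)*(-443 + 1570) = (4286/585)*1127 = 4830322/585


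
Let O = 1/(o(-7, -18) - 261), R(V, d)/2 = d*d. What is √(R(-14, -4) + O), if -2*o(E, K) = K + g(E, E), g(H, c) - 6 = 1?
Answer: 5*√334194/511 ≈ 5.6565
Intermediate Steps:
g(H, c) = 7 (g(H, c) = 6 + 1 = 7)
R(V, d) = 2*d² (R(V, d) = 2*(d*d) = 2*d²)
o(E, K) = -7/2 - K/2 (o(E, K) = -(K + 7)/2 = -(7 + K)/2 = -7/2 - K/2)
O = -2/511 (O = 1/((-7/2 - ½*(-18)) - 261) = 1/((-7/2 + 9) - 261) = 1/(11/2 - 261) = 1/(-511/2) = -2/511 ≈ -0.0039139)
√(R(-14, -4) + O) = √(2*(-4)² - 2/511) = √(2*16 - 2/511) = √(32 - 2/511) = √(16350/511) = 5*√334194/511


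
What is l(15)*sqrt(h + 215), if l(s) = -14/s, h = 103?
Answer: -14*sqrt(318)/15 ≈ -16.644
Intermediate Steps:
l(15)*sqrt(h + 215) = (-14/15)*sqrt(103 + 215) = (-14*1/15)*sqrt(318) = -14*sqrt(318)/15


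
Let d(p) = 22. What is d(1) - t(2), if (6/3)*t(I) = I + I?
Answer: 20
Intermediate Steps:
t(I) = I (t(I) = (I + I)/2 = (2*I)/2 = I)
d(1) - t(2) = 22 - 1*2 = 22 - 2 = 20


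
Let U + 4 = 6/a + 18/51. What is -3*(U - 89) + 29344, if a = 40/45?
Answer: 2012915/68 ≈ 29602.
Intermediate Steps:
a = 8/9 (a = 40*(1/45) = 8/9 ≈ 0.88889)
U = 211/68 (U = -4 + (6/(8/9) + 18/51) = -4 + (6*(9/8) + 18*(1/51)) = -4 + (27/4 + 6/17) = -4 + 483/68 = 211/68 ≈ 3.1029)
-3*(U - 89) + 29344 = -3*(211/68 - 89) + 29344 = -3*(-5841/68) + 29344 = 17523/68 + 29344 = 2012915/68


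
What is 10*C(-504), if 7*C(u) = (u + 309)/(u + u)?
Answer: 325/1176 ≈ 0.27636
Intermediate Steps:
C(u) = (309 + u)/(14*u) (C(u) = ((u + 309)/(u + u))/7 = ((309 + u)/((2*u)))/7 = ((309 + u)*(1/(2*u)))/7 = ((309 + u)/(2*u))/7 = (309 + u)/(14*u))
10*C(-504) = 10*((1/14)*(309 - 504)/(-504)) = 10*((1/14)*(-1/504)*(-195)) = 10*(65/2352) = 325/1176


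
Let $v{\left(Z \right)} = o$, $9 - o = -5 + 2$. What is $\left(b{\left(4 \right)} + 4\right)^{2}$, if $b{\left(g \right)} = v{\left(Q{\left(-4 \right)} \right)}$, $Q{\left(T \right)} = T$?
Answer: $256$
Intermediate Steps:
$o = 12$ ($o = 9 - \left(-5 + 2\right) = 9 - -3 = 9 + 3 = 12$)
$v{\left(Z \right)} = 12$
$b{\left(g \right)} = 12$
$\left(b{\left(4 \right)} + 4\right)^{2} = \left(12 + 4\right)^{2} = 16^{2} = 256$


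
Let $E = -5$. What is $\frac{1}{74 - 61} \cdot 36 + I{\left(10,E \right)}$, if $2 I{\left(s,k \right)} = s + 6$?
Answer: $\frac{140}{13} \approx 10.769$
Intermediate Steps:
$I{\left(s,k \right)} = 3 + \frac{s}{2}$ ($I{\left(s,k \right)} = \frac{s + 6}{2} = \frac{6 + s}{2} = 3 + \frac{s}{2}$)
$\frac{1}{74 - 61} \cdot 36 + I{\left(10,E \right)} = \frac{1}{74 - 61} \cdot 36 + \left(3 + \frac{1}{2} \cdot 10\right) = \frac{1}{13} \cdot 36 + \left(3 + 5\right) = \frac{1}{13} \cdot 36 + 8 = \frac{36}{13} + 8 = \frac{140}{13}$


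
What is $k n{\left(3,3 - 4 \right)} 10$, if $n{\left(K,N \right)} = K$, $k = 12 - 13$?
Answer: $-30$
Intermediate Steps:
$k = -1$
$k n{\left(3,3 - 4 \right)} 10 = \left(-1\right) 3 \cdot 10 = \left(-3\right) 10 = -30$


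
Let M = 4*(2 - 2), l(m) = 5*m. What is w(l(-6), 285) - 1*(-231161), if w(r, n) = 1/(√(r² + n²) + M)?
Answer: 231161 + √365/5475 ≈ 2.3116e+5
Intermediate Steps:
M = 0 (M = 4*0 = 0)
w(r, n) = (n² + r²)^(-½) (w(r, n) = 1/(√(r² + n²) + 0) = 1/(√(n² + r²) + 0) = 1/(√(n² + r²)) = (n² + r²)^(-½))
w(l(-6), 285) - 1*(-231161) = (285² + (5*(-6))²)^(-½) - 1*(-231161) = (81225 + (-30)²)^(-½) + 231161 = (81225 + 900)^(-½) + 231161 = 82125^(-½) + 231161 = √365/5475 + 231161 = 231161 + √365/5475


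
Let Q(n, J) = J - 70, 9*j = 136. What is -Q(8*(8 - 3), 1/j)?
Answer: 9511/136 ≈ 69.934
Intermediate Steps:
j = 136/9 (j = (⅑)*136 = 136/9 ≈ 15.111)
Q(n, J) = -70 + J
-Q(8*(8 - 3), 1/j) = -(-70 + 1/(136/9)) = -(-70 + 9/136) = -1*(-9511/136) = 9511/136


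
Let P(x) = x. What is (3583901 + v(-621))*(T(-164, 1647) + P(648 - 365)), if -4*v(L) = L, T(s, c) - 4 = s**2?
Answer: 389701604175/4 ≈ 9.7425e+10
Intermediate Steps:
T(s, c) = 4 + s**2
v(L) = -L/4
(3583901 + v(-621))*(T(-164, 1647) + P(648 - 365)) = (3583901 - 1/4*(-621))*((4 + (-164)**2) + (648 - 365)) = (3583901 + 621/4)*((4 + 26896) + 283) = 14336225*(26900 + 283)/4 = (14336225/4)*27183 = 389701604175/4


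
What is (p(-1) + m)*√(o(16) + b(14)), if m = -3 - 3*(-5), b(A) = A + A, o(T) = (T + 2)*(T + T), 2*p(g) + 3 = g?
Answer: 20*√151 ≈ 245.76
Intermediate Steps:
p(g) = -3/2 + g/2
o(T) = 2*T*(2 + T) (o(T) = (2 + T)*(2*T) = 2*T*(2 + T))
b(A) = 2*A
m = 12 (m = -3 + 15 = 12)
(p(-1) + m)*√(o(16) + b(14)) = ((-3/2 + (½)*(-1)) + 12)*√(2*16*(2 + 16) + 2*14) = ((-3/2 - ½) + 12)*√(2*16*18 + 28) = (-2 + 12)*√(576 + 28) = 10*√604 = 10*(2*√151) = 20*√151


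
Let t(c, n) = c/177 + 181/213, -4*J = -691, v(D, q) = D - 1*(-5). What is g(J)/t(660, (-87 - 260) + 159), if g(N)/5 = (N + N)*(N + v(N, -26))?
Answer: 30436708485/230156 ≈ 1.3224e+5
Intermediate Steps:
v(D, q) = 5 + D (v(D, q) = D + 5 = 5 + D)
J = 691/4 (J = -¼*(-691) = 691/4 ≈ 172.75)
t(c, n) = 181/213 + c/177 (t(c, n) = c*(1/177) + 181*(1/213) = c/177 + 181/213 = 181/213 + c/177)
g(N) = 10*N*(5 + 2*N) (g(N) = 5*((N + N)*(N + (5 + N))) = 5*((2*N)*(5 + 2*N)) = 5*(2*N*(5 + 2*N)) = 10*N*(5 + 2*N))
g(J)/t(660, (-87 - 260) + 159) = (10*(691/4)*(5 + 2*(691/4)))/(181/213 + (1/177)*660) = (10*(691/4)*(5 + 691/2))/(181/213 + 220/59) = (10*(691/4)*(701/2))/(57539/12567) = (2421955/4)*(12567/57539) = 30436708485/230156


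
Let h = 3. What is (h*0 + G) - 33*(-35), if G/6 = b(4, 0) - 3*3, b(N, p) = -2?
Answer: 1089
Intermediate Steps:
G = -66 (G = 6*(-2 - 3*3) = 6*(-2 - 9) = 6*(-11) = -66)
(h*0 + G) - 33*(-35) = (3*0 - 66) - 33*(-35) = (0 - 66) + 1155 = -66 + 1155 = 1089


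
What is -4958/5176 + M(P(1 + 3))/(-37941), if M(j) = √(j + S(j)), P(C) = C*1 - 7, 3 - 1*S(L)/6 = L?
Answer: -2479/2588 - √33/37941 ≈ -0.95803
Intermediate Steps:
S(L) = 18 - 6*L
P(C) = -7 + C (P(C) = C - 7 = -7 + C)
M(j) = √(18 - 5*j) (M(j) = √(j + (18 - 6*j)) = √(18 - 5*j))
-4958/5176 + M(P(1 + 3))/(-37941) = -4958/5176 + √(18 - 5*(-7 + (1 + 3)))/(-37941) = -4958*1/5176 + √(18 - 5*(-7 + 4))*(-1/37941) = -2479/2588 + √(18 - 5*(-3))*(-1/37941) = -2479/2588 + √(18 + 15)*(-1/37941) = -2479/2588 + √33*(-1/37941) = -2479/2588 - √33/37941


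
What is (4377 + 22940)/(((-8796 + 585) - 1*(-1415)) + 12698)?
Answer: 27317/5902 ≈ 4.6284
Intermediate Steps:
(4377 + 22940)/(((-8796 + 585) - 1*(-1415)) + 12698) = 27317/((-8211 + 1415) + 12698) = 27317/(-6796 + 12698) = 27317/5902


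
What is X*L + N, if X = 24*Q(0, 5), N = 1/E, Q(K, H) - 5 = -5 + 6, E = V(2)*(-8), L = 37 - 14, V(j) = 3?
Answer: 79487/24 ≈ 3312.0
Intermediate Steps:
L = 23
E = -24 (E = 3*(-8) = -24)
Q(K, H) = 6 (Q(K, H) = 5 + (-5 + 6) = 5 + 1 = 6)
N = -1/24 (N = 1/(-24) = -1/24 ≈ -0.041667)
X = 144 (X = 24*6 = 144)
X*L + N = 144*23 - 1/24 = 3312 - 1/24 = 79487/24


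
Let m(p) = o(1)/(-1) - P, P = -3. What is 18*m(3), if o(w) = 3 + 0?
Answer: 0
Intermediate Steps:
o(w) = 3
m(p) = 0 (m(p) = 3/(-1) - 1*(-3) = 3*(-1) + 3 = -3 + 3 = 0)
18*m(3) = 18*0 = 0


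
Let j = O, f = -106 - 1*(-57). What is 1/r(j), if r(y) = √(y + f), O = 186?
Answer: √137/137 ≈ 0.085436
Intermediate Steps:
f = -49 (f = -106 + 57 = -49)
j = 186
r(y) = √(-49 + y) (r(y) = √(y - 49) = √(-49 + y))
1/r(j) = 1/(√(-49 + 186)) = 1/(√137) = √137/137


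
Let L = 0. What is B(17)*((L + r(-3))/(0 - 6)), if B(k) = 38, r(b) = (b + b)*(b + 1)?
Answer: -76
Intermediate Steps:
r(b) = 2*b*(1 + b) (r(b) = (2*b)*(1 + b) = 2*b*(1 + b))
B(17)*((L + r(-3))/(0 - 6)) = 38*((0 + 2*(-3)*(1 - 3))/(0 - 6)) = 38*((0 + 2*(-3)*(-2))/(-6)) = 38*((0 + 12)*(-⅙)) = 38*(12*(-⅙)) = 38*(-2) = -76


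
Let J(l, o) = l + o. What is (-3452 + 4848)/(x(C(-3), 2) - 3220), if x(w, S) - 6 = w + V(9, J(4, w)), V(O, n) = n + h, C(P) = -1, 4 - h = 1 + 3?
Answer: -349/803 ≈ -0.43462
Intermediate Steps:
h = 0 (h = 4 - (1 + 3) = 4 - 1*4 = 4 - 4 = 0)
V(O, n) = n (V(O, n) = n + 0 = n)
x(w, S) = 10 + 2*w (x(w, S) = 6 + (w + (4 + w)) = 6 + (4 + 2*w) = 10 + 2*w)
(-3452 + 4848)/(x(C(-3), 2) - 3220) = (-3452 + 4848)/((10 + 2*(-1)) - 3220) = 1396/((10 - 2) - 3220) = 1396/(8 - 3220) = 1396/(-3212) = 1396*(-1/3212) = -349/803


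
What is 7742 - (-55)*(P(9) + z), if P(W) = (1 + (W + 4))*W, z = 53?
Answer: 17587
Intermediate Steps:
P(W) = W*(5 + W) (P(W) = (1 + (4 + W))*W = (5 + W)*W = W*(5 + W))
7742 - (-55)*(P(9) + z) = 7742 - (-55)*(9*(5 + 9) + 53) = 7742 - (-55)*(9*14 + 53) = 7742 - (-55)*(126 + 53) = 7742 - (-55)*179 = 7742 - 1*(-9845) = 7742 + 9845 = 17587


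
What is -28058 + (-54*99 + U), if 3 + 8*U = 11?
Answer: -33403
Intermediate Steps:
U = 1 (U = -3/8 + (⅛)*11 = -3/8 + 11/8 = 1)
-28058 + (-54*99 + U) = -28058 + (-54*99 + 1) = -28058 + (-5346 + 1) = -28058 - 5345 = -33403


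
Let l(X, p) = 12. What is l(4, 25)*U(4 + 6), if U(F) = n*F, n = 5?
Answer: 600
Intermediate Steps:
U(F) = 5*F
l(4, 25)*U(4 + 6) = 12*(5*(4 + 6)) = 12*(5*10) = 12*50 = 600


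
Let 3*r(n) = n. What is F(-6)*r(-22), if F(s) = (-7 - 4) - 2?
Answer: 286/3 ≈ 95.333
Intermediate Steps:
F(s) = -13 (F(s) = -11 - 2 = -13)
r(n) = n/3
F(-6)*r(-22) = -13*(-22)/3 = -13*(-22/3) = 286/3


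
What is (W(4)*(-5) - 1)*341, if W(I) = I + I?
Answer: -13981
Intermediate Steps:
W(I) = 2*I
(W(4)*(-5) - 1)*341 = ((2*4)*(-5) - 1)*341 = (8*(-5) - 1)*341 = (-40 - 1)*341 = -41*341 = -13981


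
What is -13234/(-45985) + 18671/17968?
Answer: 1096374447/826258480 ≈ 1.3269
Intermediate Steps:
-13234/(-45985) + 18671/17968 = -13234*(-1/45985) + 18671*(1/17968) = 13234/45985 + 18671/17968 = 1096374447/826258480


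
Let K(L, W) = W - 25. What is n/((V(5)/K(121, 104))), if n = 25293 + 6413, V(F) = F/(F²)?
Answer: 12523870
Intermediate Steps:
K(L, W) = -25 + W
V(F) = 1/F (V(F) = F/F² = 1/F)
n = 31706
n/((V(5)/K(121, 104))) = 31706/((1/(5*(-25 + 104)))) = 31706/(((⅕)/79)) = 31706/(((⅕)*(1/79))) = 31706/(1/395) = 31706*395 = 12523870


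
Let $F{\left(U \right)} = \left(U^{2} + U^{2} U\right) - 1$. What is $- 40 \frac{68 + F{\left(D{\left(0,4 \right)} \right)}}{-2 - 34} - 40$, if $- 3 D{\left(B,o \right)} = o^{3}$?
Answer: $- \frac{2490190}{243} \approx -10248.0$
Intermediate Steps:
$D{\left(B,o \right)} = - \frac{o^{3}}{3}$
$F{\left(U \right)} = -1 + U^{2} + U^{3}$ ($F{\left(U \right)} = \left(U^{2} + U^{3}\right) - 1 = -1 + U^{2} + U^{3}$)
$- 40 \frac{68 + F{\left(D{\left(0,4 \right)} \right)}}{-2 - 34} - 40 = - 40 \frac{68 + \left(-1 + \left(- \frac{4^{3}}{3}\right)^{2} + \left(- \frac{4^{3}}{3}\right)^{3}\right)}{-2 - 34} - 40 = - 40 \frac{68 + \left(-1 + \left(\left(- \frac{1}{3}\right) 64\right)^{2} + \left(\left(- \frac{1}{3}\right) 64\right)^{3}\right)}{-2 - 34} - 40 = - 40 \frac{68 + \left(-1 + \left(- \frac{64}{3}\right)^{2} + \left(- \frac{64}{3}\right)^{3}\right)}{-2 - 34} - 40 = - 40 \frac{68 - \frac{249883}{27}}{-36} - 40 = - 40 \left(68 - \frac{249883}{27}\right) \left(- \frac{1}{36}\right) - 40 = - 40 \left(\left(- \frac{248047}{27}\right) \left(- \frac{1}{36}\right)\right) - 40 = \left(-40\right) \frac{248047}{972} - 40 = - \frac{2480470}{243} - 40 = - \frac{2490190}{243}$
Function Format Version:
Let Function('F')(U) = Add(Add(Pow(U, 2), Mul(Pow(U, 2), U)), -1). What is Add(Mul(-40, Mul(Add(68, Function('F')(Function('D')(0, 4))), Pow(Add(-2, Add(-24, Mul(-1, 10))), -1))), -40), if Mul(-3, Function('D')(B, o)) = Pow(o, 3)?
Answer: Rational(-2490190, 243) ≈ -10248.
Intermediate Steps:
Function('D')(B, o) = Mul(Rational(-1, 3), Pow(o, 3))
Function('F')(U) = Add(-1, Pow(U, 2), Pow(U, 3)) (Function('F')(U) = Add(Add(Pow(U, 2), Pow(U, 3)), -1) = Add(-1, Pow(U, 2), Pow(U, 3)))
Add(Mul(-40, Mul(Add(68, Function('F')(Function('D')(0, 4))), Pow(Add(-2, Add(-24, Mul(-1, 10))), -1))), -40) = Add(Mul(-40, Mul(Add(68, Add(-1, Pow(Mul(Rational(-1, 3), Pow(4, 3)), 2), Pow(Mul(Rational(-1, 3), Pow(4, 3)), 3))), Pow(Add(-2, Add(-24, Mul(-1, 10))), -1))), -40) = Add(Mul(-40, Mul(Add(68, Add(-1, Pow(Mul(Rational(-1, 3), 64), 2), Pow(Mul(Rational(-1, 3), 64), 3))), Pow(Add(-2, Add(-24, -10)), -1))), -40) = Add(Mul(-40, Mul(Add(68, Add(-1, Pow(Rational(-64, 3), 2), Pow(Rational(-64, 3), 3))), Pow(Add(-2, -34), -1))), -40) = Add(Mul(-40, Mul(Add(68, Add(-1, Rational(4096, 9), Rational(-262144, 27))), Pow(-36, -1))), -40) = Add(Mul(-40, Mul(Add(68, Rational(-249883, 27)), Rational(-1, 36))), -40) = Add(Mul(-40, Mul(Rational(-248047, 27), Rational(-1, 36))), -40) = Add(Mul(-40, Rational(248047, 972)), -40) = Add(Rational(-2480470, 243), -40) = Rational(-2490190, 243)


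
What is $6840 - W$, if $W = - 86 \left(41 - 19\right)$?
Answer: $8732$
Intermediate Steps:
$W = -1892$ ($W = \left(-86\right) 22 = -1892$)
$6840 - W = 6840 - -1892 = 6840 + 1892 = 8732$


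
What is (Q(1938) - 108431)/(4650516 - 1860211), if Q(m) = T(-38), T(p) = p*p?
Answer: -106987/2790305 ≈ -0.038342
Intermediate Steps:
T(p) = p²
Q(m) = 1444 (Q(m) = (-38)² = 1444)
(Q(1938) - 108431)/(4650516 - 1860211) = (1444 - 108431)/(4650516 - 1860211) = -106987/2790305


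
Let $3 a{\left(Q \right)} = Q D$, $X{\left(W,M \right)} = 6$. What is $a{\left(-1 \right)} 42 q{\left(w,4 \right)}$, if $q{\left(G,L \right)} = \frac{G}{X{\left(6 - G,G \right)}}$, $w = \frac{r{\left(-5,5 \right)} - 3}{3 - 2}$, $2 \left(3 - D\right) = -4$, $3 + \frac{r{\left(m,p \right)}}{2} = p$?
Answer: $- \frac{35}{3} \approx -11.667$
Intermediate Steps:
$r{\left(m,p \right)} = -6 + 2 p$
$D = 5$ ($D = 3 - -2 = 3 + 2 = 5$)
$a{\left(Q \right)} = \frac{5 Q}{3}$ ($a{\left(Q \right)} = \frac{Q 5}{3} = \frac{5 Q}{3}$)
$w = 1$ ($w = \frac{\left(-6 + 2 \cdot 5\right) - 3}{3 - 2} = \frac{\left(-6 + 10\right) - 3}{1} = \left(4 - 3\right) 1 = 1 \cdot 1 = 1$)
$q{\left(G,L \right)} = \frac{G}{6}$
$a{\left(-1 \right)} 42 q{\left(w,4 \right)} = \frac{5}{3} \left(-1\right) 42 \cdot \frac{1}{6} \cdot 1 = \left(- \frac{5}{3}\right) 42 \cdot \frac{1}{6} = \left(-70\right) \frac{1}{6} = - \frac{35}{3}$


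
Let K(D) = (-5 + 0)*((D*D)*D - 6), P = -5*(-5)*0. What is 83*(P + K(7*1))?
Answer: -139855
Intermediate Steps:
P = 0 (P = 25*0 = 0)
K(D) = 30 - 5*D³ (K(D) = -5*(D²*D - 6) = -5*(D³ - 6) = -5*(-6 + D³) = 30 - 5*D³)
83*(P + K(7*1)) = 83*(0 + (30 - 5*(7*1)³)) = 83*(0 + (30 - 5*7³)) = 83*(0 + (30 - 5*343)) = 83*(0 + (30 - 1715)) = 83*(0 - 1685) = 83*(-1685) = -139855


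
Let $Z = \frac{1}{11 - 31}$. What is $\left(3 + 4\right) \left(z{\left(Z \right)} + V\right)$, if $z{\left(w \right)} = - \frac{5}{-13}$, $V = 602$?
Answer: $\frac{54817}{13} \approx 4216.7$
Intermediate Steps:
$Z = - \frac{1}{20}$ ($Z = \frac{1}{-20} = - \frac{1}{20} \approx -0.05$)
$z{\left(w \right)} = \frac{5}{13}$ ($z{\left(w \right)} = \left(-5\right) \left(- \frac{1}{13}\right) = \frac{5}{13}$)
$\left(3 + 4\right) \left(z{\left(Z \right)} + V\right) = \left(3 + 4\right) \left(\frac{5}{13} + 602\right) = 7 \cdot \frac{7831}{13} = \frac{54817}{13}$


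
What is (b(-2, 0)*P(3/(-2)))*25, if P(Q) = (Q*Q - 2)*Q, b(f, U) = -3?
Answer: 225/8 ≈ 28.125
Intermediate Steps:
P(Q) = Q*(-2 + Q²) (P(Q) = (Q² - 2)*Q = (-2 + Q²)*Q = Q*(-2 + Q²))
(b(-2, 0)*P(3/(-2)))*25 = -3*3/(-2)*(-2 + (3/(-2))²)*25 = -3*3*(-½)*(-2 + (3*(-½))²)*25 = -(-9)*(-2 + (-3/2)²)/2*25 = -(-9)*(-2 + 9/4)/2*25 = -(-9)/(2*4)*25 = -3*(-3/8)*25 = (9/8)*25 = 225/8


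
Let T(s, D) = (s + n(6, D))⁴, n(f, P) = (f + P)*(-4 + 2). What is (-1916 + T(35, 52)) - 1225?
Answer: 43043580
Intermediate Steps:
n(f, P) = -2*P - 2*f (n(f, P) = (P + f)*(-2) = -2*P - 2*f)
T(s, D) = (-12 + s - 2*D)⁴ (T(s, D) = (s + (-2*D - 2*6))⁴ = (s + (-2*D - 12))⁴ = (s + (-12 - 2*D))⁴ = (-12 + s - 2*D)⁴)
(-1916 + T(35, 52)) - 1225 = (-1916 + (12 - 1*35 + 2*52)⁴) - 1225 = (-1916 + (12 - 35 + 104)⁴) - 1225 = (-1916 + 81⁴) - 1225 = (-1916 + 43046721) - 1225 = 43044805 - 1225 = 43043580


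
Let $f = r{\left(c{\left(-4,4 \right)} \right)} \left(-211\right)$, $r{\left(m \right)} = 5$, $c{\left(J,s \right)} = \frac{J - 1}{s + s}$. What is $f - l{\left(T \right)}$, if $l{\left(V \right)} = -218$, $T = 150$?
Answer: $-837$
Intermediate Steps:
$c{\left(J,s \right)} = \frac{-1 + J}{2 s}$
$f = -1055$ ($f = 5 \left(-211\right) = -1055$)
$f - l{\left(T \right)} = -1055 - -218 = -1055 + 218 = -837$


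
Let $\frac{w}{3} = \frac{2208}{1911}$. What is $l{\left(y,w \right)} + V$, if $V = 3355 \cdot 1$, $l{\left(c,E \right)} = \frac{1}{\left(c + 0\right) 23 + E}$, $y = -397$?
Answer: $\frac{19506771208}{5814239} \approx 3355.0$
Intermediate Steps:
$w = \frac{2208}{637}$ ($w = 3 \cdot \frac{2208}{1911} = 3 \cdot 2208 \cdot \frac{1}{1911} = 3 \cdot \frac{736}{637} = \frac{2208}{637} \approx 3.4662$)
$l{\left(c,E \right)} = \frac{1}{E + 23 c}$ ($l{\left(c,E \right)} = \frac{1}{c 23 + E} = \frac{1}{23 c + E} = \frac{1}{E + 23 c}$)
$V = 3355$
$l{\left(y,w \right)} + V = \frac{1}{\frac{2208}{637} + 23 \left(-397\right)} + 3355 = \frac{1}{\frac{2208}{637} - 9131} + 3355 = \frac{1}{- \frac{5814239}{637}} + 3355 = - \frac{637}{5814239} + 3355 = \frac{19506771208}{5814239}$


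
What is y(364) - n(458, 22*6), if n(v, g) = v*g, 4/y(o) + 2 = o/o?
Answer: -60460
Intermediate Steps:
y(o) = -4 (y(o) = 4/(-2 + o/o) = 4/(-2 + 1) = 4/(-1) = 4*(-1) = -4)
n(v, g) = g*v
y(364) - n(458, 22*6) = -4 - 22*6*458 = -4 - 132*458 = -4 - 1*60456 = -4 - 60456 = -60460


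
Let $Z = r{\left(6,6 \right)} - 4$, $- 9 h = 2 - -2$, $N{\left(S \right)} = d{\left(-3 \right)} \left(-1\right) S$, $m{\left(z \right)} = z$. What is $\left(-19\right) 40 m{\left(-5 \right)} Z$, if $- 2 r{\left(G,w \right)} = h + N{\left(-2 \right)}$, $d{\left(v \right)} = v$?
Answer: $- \frac{26600}{9} \approx -2955.6$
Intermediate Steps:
$N{\left(S \right)} = 3 S$ ($N{\left(S \right)} = \left(-3\right) \left(-1\right) S = 3 S$)
$h = - \frac{4}{9}$ ($h = - \frac{2 - -2}{9} = - \frac{2 + 2}{9} = \left(- \frac{1}{9}\right) 4 = - \frac{4}{9} \approx -0.44444$)
$r{\left(G,w \right)} = \frac{29}{9}$ ($r{\left(G,w \right)} = - \frac{- \frac{4}{9} + 3 \left(-2\right)}{2} = - \frac{- \frac{4}{9} - 6}{2} = \left(- \frac{1}{2}\right) \left(- \frac{58}{9}\right) = \frac{29}{9}$)
$Z = - \frac{7}{9}$ ($Z = \frac{29}{9} - 4 = - \frac{7}{9} \approx -0.77778$)
$\left(-19\right) 40 m{\left(-5 \right)} Z = \left(-19\right) 40 \left(\left(-5\right) \left(- \frac{7}{9}\right)\right) = \left(-760\right) \frac{35}{9} = - \frac{26600}{9}$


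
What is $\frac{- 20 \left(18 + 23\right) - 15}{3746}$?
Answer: $- \frac{835}{3746} \approx -0.2229$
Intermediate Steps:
$\frac{- 20 \left(18 + 23\right) - 15}{3746} = \left(\left(-20\right) 41 - 15\right) \frac{1}{3746} = \left(-820 - 15\right) \frac{1}{3746} = \left(-835\right) \frac{1}{3746} = - \frac{835}{3746}$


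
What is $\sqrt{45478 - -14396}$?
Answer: $\sqrt{59874} \approx 244.69$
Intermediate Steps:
$\sqrt{45478 - -14396} = \sqrt{45478 + 14396} = \sqrt{59874}$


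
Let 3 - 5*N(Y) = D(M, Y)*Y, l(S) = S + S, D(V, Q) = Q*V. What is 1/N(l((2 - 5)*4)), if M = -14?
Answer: 5/8067 ≈ 0.00061981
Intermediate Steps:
l(S) = 2*S
N(Y) = ⅗ + 14*Y²/5 (N(Y) = ⅗ - Y*(-14)*Y/5 = ⅗ - (-14*Y)*Y/5 = ⅗ - (-14)*Y²/5 = ⅗ + 14*Y²/5)
1/N(l((2 - 5)*4)) = 1/(⅗ + 14*(2*((2 - 5)*4))²/5) = 1/(⅗ + 14*(2*(-3*4))²/5) = 1/(⅗ + 14*(2*(-12))²/5) = 1/(⅗ + (14/5)*(-24)²) = 1/(⅗ + (14/5)*576) = 1/(⅗ + 8064/5) = 1/(8067/5) = 5/8067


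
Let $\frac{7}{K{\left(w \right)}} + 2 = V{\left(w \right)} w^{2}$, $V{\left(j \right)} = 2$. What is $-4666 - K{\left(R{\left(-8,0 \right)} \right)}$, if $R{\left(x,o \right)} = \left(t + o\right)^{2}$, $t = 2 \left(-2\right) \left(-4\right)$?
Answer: $- \frac{611572627}{131070} \approx -4666.0$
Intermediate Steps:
$t = 16$ ($t = \left(-4\right) \left(-4\right) = 16$)
$R{\left(x,o \right)} = \left(16 + o\right)^{2}$
$K{\left(w \right)} = \frac{7}{-2 + 2 w^{2}}$
$-4666 - K{\left(R{\left(-8,0 \right)} \right)} = -4666 - \frac{7}{2 \left(-1 + \left(\left(16 + 0\right)^{2}\right)^{2}\right)} = -4666 - \frac{7}{2 \left(-1 + \left(16^{2}\right)^{2}\right)} = -4666 - \frac{7}{2 \left(-1 + 256^{2}\right)} = -4666 - \frac{7}{2 \left(-1 + 65536\right)} = -4666 - \frac{7}{2 \cdot 65535} = -4666 - \frac{7}{2} \cdot \frac{1}{65535} = -4666 - \frac{7}{131070} = - \frac{611572627}{131070}$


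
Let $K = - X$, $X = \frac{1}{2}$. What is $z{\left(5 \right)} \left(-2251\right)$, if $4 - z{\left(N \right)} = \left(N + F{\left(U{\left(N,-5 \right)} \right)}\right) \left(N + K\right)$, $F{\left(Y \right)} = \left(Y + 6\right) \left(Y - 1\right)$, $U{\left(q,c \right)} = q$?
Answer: $\frac{974683}{2} \approx 4.8734 \cdot 10^{5}$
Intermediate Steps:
$F{\left(Y \right)} = \left(-1 + Y\right) \left(6 + Y\right)$ ($F{\left(Y \right)} = \left(6 + Y\right) \left(-1 + Y\right) = \left(-1 + Y\right) \left(6 + Y\right)$)
$X = \frac{1}{2} \approx 0.5$
$K = - \frac{1}{2}$ ($K = \left(-1\right) \frac{1}{2} = - \frac{1}{2} \approx -0.5$)
$z{\left(N \right)} = 4 - \left(- \frac{1}{2} + N\right) \left(-6 + N^{2} + 6 N\right)$ ($z{\left(N \right)} = 4 - \left(N + \left(-6 + N^{2} + 5 N\right)\right) \left(N - \frac{1}{2}\right) = 4 - \left(-6 + N^{2} + 6 N\right) \left(- \frac{1}{2} + N\right) = 4 - \left(- \frac{1}{2} + N\right) \left(-6 + N^{2} + 6 N\right)$)
$z{\left(5 \right)} \left(-2251\right) = \left(1 - 5^{3} + 9 \cdot 5 - \frac{11 \cdot 5^{2}}{2}\right) \left(-2251\right) = \left(1 - 125 + 45 - \frac{275}{2}\right) \left(-2251\right) = \left(- \frac{433}{2}\right) \left(-2251\right) = \frac{974683}{2}$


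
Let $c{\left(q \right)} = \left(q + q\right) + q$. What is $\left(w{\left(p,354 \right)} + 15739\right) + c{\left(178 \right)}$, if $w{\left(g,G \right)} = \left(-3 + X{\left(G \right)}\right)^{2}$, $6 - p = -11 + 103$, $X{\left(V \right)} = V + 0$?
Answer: $139474$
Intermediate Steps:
$X{\left(V \right)} = V$
$c{\left(q \right)} = 3 q$ ($c{\left(q \right)} = 2 q + q = 3 q$)
$p = -86$ ($p = 6 - \left(-11 + 103\right) = 6 - 92 = -86$)
$w{\left(g,G \right)} = \left(-3 + G\right)^{2}$
$\left(w{\left(p,354 \right)} + 15739\right) + c{\left(178 \right)} = \left(\left(-3 + 354\right)^{2} + 15739\right) + 3 \cdot 178 = \left(351^{2} + 15739\right) + 534 = \left(123201 + 15739\right) + 534 = 138940 + 534 = 139474$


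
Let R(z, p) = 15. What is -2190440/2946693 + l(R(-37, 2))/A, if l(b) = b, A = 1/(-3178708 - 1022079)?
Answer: -185676446901305/2946693 ≈ -6.3012e+7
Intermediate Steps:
A = -1/4200787 (A = 1/(-4200787) = -1/4200787 ≈ -2.3805e-7)
-2190440/2946693 + l(R(-37, 2))/A = -2190440/2946693 + 15/(-1/4200787) = -2190440*1/2946693 + 15*(-4200787) = -2190440/2946693 - 63011805 = -185676446901305/2946693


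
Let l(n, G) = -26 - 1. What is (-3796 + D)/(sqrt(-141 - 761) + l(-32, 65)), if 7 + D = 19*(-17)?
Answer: 111402/1631 + 4126*I*sqrt(902)/1631 ≈ 68.303 + 75.976*I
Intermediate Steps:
l(n, G) = -27
D = -330 (D = -7 + 19*(-17) = -7 - 323 = -330)
(-3796 + D)/(sqrt(-141 - 761) + l(-32, 65)) = (-3796 - 330)/(sqrt(-141 - 761) - 27) = -4126/(sqrt(-902) - 27) = -4126/(I*sqrt(902) - 27) = -4126/(-27 + I*sqrt(902))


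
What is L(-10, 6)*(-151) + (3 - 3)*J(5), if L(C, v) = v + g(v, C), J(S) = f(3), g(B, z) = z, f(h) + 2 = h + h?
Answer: 604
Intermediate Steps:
f(h) = -2 + 2*h (f(h) = -2 + (h + h) = -2 + 2*h)
J(S) = 4 (J(S) = -2 + 2*3 = -2 + 6 = 4)
L(C, v) = C + v (L(C, v) = v + C = C + v)
L(-10, 6)*(-151) + (3 - 3)*J(5) = (-10 + 6)*(-151) + (3 - 3)*4 = -4*(-151) + 0*4 = 604 + 0 = 604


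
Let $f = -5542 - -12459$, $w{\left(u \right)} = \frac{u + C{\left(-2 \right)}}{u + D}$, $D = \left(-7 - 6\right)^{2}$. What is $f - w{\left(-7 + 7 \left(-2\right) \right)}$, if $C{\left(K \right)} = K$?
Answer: $\frac{1023739}{148} \approx 6917.2$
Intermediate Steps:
$D = 169$ ($D = \left(-13\right)^{2} = 169$)
$w{\left(u \right)} = \frac{-2 + u}{169 + u}$ ($w{\left(u \right)} = \frac{u - 2}{u + 169} = \frac{-2 + u}{169 + u}$)
$f = 6917$ ($f = -5542 + 12459 = 6917$)
$f - w{\left(-7 + 7 \left(-2\right) \right)} = 6917 - \frac{-2 + \left(-7 + 7 \left(-2\right)\right)}{169 + \left(-7 + 7 \left(-2\right)\right)} = 6917 - \frac{-2 - 21}{169 - 21} = 6917 - \frac{1}{148} \left(-23\right) = 6917 - - \frac{23}{148} = 6917 + \frac{23}{148} = \frac{1023739}{148}$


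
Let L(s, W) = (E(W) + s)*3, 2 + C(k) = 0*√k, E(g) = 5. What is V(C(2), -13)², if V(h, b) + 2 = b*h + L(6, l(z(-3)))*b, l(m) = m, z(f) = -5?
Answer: 164025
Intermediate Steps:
C(k) = -2 (C(k) = -2 + 0*√k = -2 + 0 = -2)
L(s, W) = 15 + 3*s (L(s, W) = (5 + s)*3 = 15 + 3*s)
V(h, b) = -2 + 33*b + b*h (V(h, b) = -2 + (b*h + (15 + 3*6)*b) = -2 + (b*h + (15 + 18)*b) = -2 + (b*h + 33*b) = -2 + (33*b + b*h) = -2 + 33*b + b*h)
V(C(2), -13)² = (-2 + 33*(-13) - 13*(-2))² = (-2 - 429 + 26)² = (-405)² = 164025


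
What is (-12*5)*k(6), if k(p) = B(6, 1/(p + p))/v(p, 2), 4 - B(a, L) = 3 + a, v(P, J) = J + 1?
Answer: 100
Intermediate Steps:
v(P, J) = 1 + J
B(a, L) = 1 - a (B(a, L) = 4 - (3 + a) = 4 + (-3 - a) = 1 - a)
k(p) = -5/3 (k(p) = (1 - 1*6)/(1 + 2) = (1 - 6)/3 = -5*⅓ = -5/3)
(-12*5)*k(6) = -12*5*(-5/3) = -60*(-5/3) = 100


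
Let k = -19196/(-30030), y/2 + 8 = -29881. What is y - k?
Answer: -897576268/15015 ≈ -59779.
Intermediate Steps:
y = -59778 (y = -16 + 2*(-29881) = -16 - 59762 = -59778)
k = 9598/15015 (k = -19196*(-1/30030) = 9598/15015 ≈ 0.63923)
y - k = -59778 - 1*9598/15015 = -59778 - 9598/15015 = -897576268/15015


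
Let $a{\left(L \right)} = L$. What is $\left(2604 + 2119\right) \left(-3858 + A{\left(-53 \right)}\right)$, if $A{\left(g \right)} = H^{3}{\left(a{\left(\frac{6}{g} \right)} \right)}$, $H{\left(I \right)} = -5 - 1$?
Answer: $-19241502$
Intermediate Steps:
$H{\left(I \right)} = -6$
$A{\left(g \right)} = -216$ ($A{\left(g \right)} = \left(-6\right)^{3} = -216$)
$\left(2604 + 2119\right) \left(-3858 + A{\left(-53 \right)}\right) = \left(2604 + 2119\right) \left(-3858 - 216\right) = 4723 \left(-4074\right) = -19241502$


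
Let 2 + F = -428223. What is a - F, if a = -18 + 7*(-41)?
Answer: 427920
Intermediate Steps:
F = -428225 (F = -2 - 428223 = -428225)
a = -305 (a = -18 - 287 = -305)
a - F = -305 - 1*(-428225) = -305 + 428225 = 427920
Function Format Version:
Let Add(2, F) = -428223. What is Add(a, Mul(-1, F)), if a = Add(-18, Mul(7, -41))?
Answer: 427920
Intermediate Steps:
F = -428225 (F = Add(-2, -428223) = -428225)
a = -305 (a = Add(-18, -287) = -305)
Add(a, Mul(-1, F)) = Add(-305, Mul(-1, -428225)) = Add(-305, 428225) = 427920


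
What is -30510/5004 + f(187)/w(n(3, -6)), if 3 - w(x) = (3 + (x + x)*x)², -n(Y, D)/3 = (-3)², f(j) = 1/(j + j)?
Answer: -676567498009/110965052748 ≈ -6.0971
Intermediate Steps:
f(j) = 1/(2*j)
n(Y, D) = -27 (n(Y, D) = -3*(-3)² = -3*9 = -27)
w(x) = 3 - (3 + 2*x²)² (w(x) = 3 - (3 + (x + x)*x)² = 3 - (3 + (2*x)*x)² = 3 - (3 + 2*x²)²)
-30510/5004 + f(187)/w(n(3, -6)) = -30510/5004 + ((½)/187)/(3 - (3 + 2*(-27)²)²) = -30510*1/5004 + ((½)*(1/187))/(3 - (3 + 2*729)²) = -1695/278 + 1/(374*(3 - (3 + 1458)²)) = -1695/278 + 1/(374*(3 - 1*1461²)) = -1695/278 + 1/(374*(3 - 1*2134521)) = -1695/278 + 1/(374*(3 - 2134521)) = -1695/278 + (1/374)/(-2134518) = -1695/278 + (1/374)*(-1/2134518) = -1695/278 - 1/798309732 = -676567498009/110965052748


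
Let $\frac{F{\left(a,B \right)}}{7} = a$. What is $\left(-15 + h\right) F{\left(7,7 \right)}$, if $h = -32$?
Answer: $-2303$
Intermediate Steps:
$F{\left(a,B \right)} = 7 a$
$\left(-15 + h\right) F{\left(7,7 \right)} = \left(-15 - 32\right) 7 \cdot 7 = \left(-47\right) 49 = -2303$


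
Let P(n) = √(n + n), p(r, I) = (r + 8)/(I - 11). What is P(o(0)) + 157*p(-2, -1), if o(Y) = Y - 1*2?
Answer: -157/2 + 2*I ≈ -78.5 + 2.0*I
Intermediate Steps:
o(Y) = -2 + Y (o(Y) = Y - 2 = -2 + Y)
p(r, I) = (8 + r)/(-11 + I)
P(n) = √2*√n (P(n) = √(2*n) = √2*√n)
P(o(0)) + 157*p(-2, -1) = √2*√(-2 + 0) + 157*((8 - 2)/(-11 - 1)) = √2*√(-2) + 157*(6/(-12)) = √2*(I*√2) + 157*(-1/12*6) = 2*I + 157*(-½) = 2*I - 157/2 = -157/2 + 2*I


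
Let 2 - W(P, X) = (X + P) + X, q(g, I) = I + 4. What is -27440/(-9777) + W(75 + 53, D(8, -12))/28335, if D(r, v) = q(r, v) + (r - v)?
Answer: 51736390/18468753 ≈ 2.8013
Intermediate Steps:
q(g, I) = 4 + I
D(r, v) = 4 + r (D(r, v) = (4 + v) + (r - v) = 4 + r)
W(P, X) = 2 - P - 2*X (W(P, X) = 2 - ((X + P) + X) = 2 - ((P + X) + X) = 2 - (P + 2*X) = 2 + (-P - 2*X) = 2 - P - 2*X)
-27440/(-9777) + W(75 + 53, D(8, -12))/28335 = -27440/(-9777) + (2 - (75 + 53) - 2*(4 + 8))/28335 = -27440*(-1/9777) + (2 - 1*128 - 2*12)*(1/28335) = 27440/9777 + (2 - 128 - 24)*(1/28335) = 27440/9777 - 150*1/28335 = 27440/9777 - 10/1889 = 51736390/18468753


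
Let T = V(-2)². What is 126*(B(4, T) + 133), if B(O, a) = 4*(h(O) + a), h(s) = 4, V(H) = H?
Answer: 20790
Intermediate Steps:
T = 4 (T = (-2)² = 4)
B(O, a) = 16 + 4*a (B(O, a) = 4*(4 + a) = 16 + 4*a)
126*(B(4, T) + 133) = 126*((16 + 4*4) + 133) = 126*((16 + 16) + 133) = 126*(32 + 133) = 126*165 = 20790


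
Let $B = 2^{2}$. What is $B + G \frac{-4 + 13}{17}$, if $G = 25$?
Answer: $\frac{293}{17} \approx 17.235$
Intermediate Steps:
$B = 4$
$B + G \frac{-4 + 13}{17} = 4 + 25 \frac{-4 + 13}{17} = 4 + 25 \cdot 9 \cdot \frac{1}{17} = 4 + 25 \cdot \frac{9}{17} = 4 + \frac{225}{17} = \frac{293}{17}$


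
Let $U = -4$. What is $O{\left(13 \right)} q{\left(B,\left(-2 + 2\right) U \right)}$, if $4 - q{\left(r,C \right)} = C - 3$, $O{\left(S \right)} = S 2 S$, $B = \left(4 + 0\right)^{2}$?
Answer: $2366$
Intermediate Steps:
$B = 16$ ($B = 4^{2} = 16$)
$O{\left(S \right)} = 2 S^{2}$ ($O{\left(S \right)} = 2 S S = 2 S^{2}$)
$q{\left(r,C \right)} = 7 - C$ ($q{\left(r,C \right)} = 4 - \left(C - 3\right) = 4 - \left(-3 + C\right) = 7 - C$)
$O{\left(13 \right)} q{\left(B,\left(-2 + 2\right) U \right)} = 2 \cdot 13^{2} \left(7 - \left(-2 + 2\right) \left(-4\right)\right) = 2 \cdot 169 \left(7 - 0 \left(-4\right)\right) = 338 \left(7 - 0\right) = 338 \left(7 + 0\right) = 338 \cdot 7 = 2366$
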